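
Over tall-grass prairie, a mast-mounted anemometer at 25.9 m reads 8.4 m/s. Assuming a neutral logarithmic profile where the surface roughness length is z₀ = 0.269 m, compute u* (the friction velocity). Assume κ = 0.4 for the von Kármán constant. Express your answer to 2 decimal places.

u* ≈ 0.74 m/s

Log law: V(z) = (u*/κ) · ln(z/z₀) ⇒ u* = κ · V / ln(z/z₀)
u* = 0.4 × 8.4 / ln(25.9/0.269) = 0.4 × 8.4 / 4.5673
   = 3.3600 / 4.5673 = 0.7357 m/s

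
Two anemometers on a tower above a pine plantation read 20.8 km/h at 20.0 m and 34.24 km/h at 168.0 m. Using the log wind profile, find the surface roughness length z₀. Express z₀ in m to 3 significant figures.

Log law: V(z) ∝ ln(z/z₀). With r = V₁/V₂ = 20.8/34.24 = 0.60748,
r · ln(z₂/z₀) = ln(z₁/z₀) ⇒ ln z₀ = (ln z₁ − r·ln z₂)/(1 − r)
ln z₀ = (2.99573 − 0.60748×5.12396) / 0.39252 = -0.2980
z₀ = exp(-0.2980) = 0.7423 m

z₀ ≈ 0.742 m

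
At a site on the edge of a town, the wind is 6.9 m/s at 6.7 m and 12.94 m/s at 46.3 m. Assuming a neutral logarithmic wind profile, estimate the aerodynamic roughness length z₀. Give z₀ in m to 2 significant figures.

Log law: V(z) ∝ ln(z/z₀). With r = V₁/V₂ = 6.9/12.94 = 0.53323,
r · ln(z₂/z₀) = ln(z₁/z₀) ⇒ ln z₀ = (ln z₁ − r·ln z₂)/(1 − r)
ln z₀ = (1.90211 − 0.53323×3.83514) / 0.46677 = -0.3062
z₀ = exp(-0.3062) = 0.7363 m

z₀ ≈ 0.74 m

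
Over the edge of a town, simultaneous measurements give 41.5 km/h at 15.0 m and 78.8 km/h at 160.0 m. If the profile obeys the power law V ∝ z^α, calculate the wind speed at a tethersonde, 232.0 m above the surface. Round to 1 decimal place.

First find α: α = ln(V₂/V₁)/ln(z₂/z₁) = ln(78.8/41.5)/ln(160.0/15.0) = 0.64122/2.36712 = 0.2709
Extrapolate from 160.0 m to 232.0 m: V₃ = 78.8 × (232.0/160.0)^0.2709 = 78.8 × 1.1059 = 87.1442 km/h

87.1 km/h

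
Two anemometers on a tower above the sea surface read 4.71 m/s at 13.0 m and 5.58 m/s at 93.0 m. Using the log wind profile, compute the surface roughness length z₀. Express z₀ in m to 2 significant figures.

Log law: V(z) ∝ ln(z/z₀). With r = V₁/V₂ = 4.71/5.58 = 0.84409,
r · ln(z₂/z₀) = ln(z₁/z₀) ⇒ ln z₀ = (ln z₁ − r·ln z₂)/(1 − r)
ln z₀ = (2.56495 − 0.84409×4.53260) / 0.15591 = -8.0875
z₀ = exp(-8.0875) = 0.0003074 m

z₀ ≈ 0.00031 m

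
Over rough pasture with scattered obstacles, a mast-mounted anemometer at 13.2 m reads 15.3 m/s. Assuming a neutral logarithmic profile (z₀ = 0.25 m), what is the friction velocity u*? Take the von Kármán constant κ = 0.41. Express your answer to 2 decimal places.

u* ≈ 1.58 m/s

Log law: V(z) = (u*/κ) · ln(z/z₀) ⇒ u* = κ · V / ln(z/z₀)
u* = 0.41 × 15.3 / ln(13.2/0.25) = 0.41 × 15.3 / 3.9665
   = 6.2730 / 3.9665 = 1.5815 m/s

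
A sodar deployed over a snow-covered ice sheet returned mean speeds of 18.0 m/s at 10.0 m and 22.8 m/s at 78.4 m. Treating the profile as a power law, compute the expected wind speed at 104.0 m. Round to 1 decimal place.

23.6 m/s

First find α: α = ln(V₂/V₁)/ln(z₂/z₁) = ln(22.8/18.0)/ln(78.4/10.0) = 0.23639/2.05924 = 0.1148
Extrapolate from 78.4 m to 104.0 m: V₃ = 22.8 × (104.0/78.4)^0.1148 = 22.8 × 1.0330 = 23.5517 m/s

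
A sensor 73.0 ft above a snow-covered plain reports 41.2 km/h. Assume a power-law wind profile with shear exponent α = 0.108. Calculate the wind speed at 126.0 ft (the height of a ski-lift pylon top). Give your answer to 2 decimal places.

43.70 km/h

Power-law profile: V₂ = V₁ · (z₂/z₁)^α
V₂ = 41.2 × (126.0/73.0)^0.108 = 41.2 × (1.7260)^0.108
    = 41.2 × 1.0607 = 43.7017 km/h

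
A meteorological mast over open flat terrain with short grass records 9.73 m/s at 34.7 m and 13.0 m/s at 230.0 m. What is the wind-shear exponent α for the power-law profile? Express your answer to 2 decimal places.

Power law: V₂/V₁ = (z₂/z₁)^α ⇒ α = ln(V₂/V₁) / ln(z₂/z₁)
α = ln(13.0/9.73) / ln(230.0/34.7) = ln(1.3361) / ln(6.6282)
  = 0.28974 / 1.89134 = 0.15319

α ≈ 0.15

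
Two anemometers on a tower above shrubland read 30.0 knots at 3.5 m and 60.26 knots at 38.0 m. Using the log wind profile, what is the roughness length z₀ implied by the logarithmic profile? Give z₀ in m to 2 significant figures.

Log law: V(z) ∝ ln(z/z₀). With r = V₁/V₂ = 30.0/60.26 = 0.49784,
r · ln(z₂/z₀) = ln(z₁/z₀) ⇒ ln z₀ = (ln z₁ − r·ln z₂)/(1 − r)
ln z₀ = (1.25276 − 0.49784×3.63759) / 0.50216 = -1.1116
z₀ = exp(-1.1116) = 0.3290 m

z₀ ≈ 0.33 m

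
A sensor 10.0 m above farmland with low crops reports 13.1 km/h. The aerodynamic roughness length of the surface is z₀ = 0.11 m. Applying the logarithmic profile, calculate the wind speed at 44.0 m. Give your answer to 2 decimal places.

17.40 km/h

Log law: V(z) ∝ ln(z/z₀), so V₂/V₁ = ln(z₂/z₀) / ln(z₁/z₀).
ln(44.0/0.11) = 5.9915, ln(10.0/0.11) = 4.5099
V₂ = 13.1 × 5.9915/4.5099 = 13.1 × 1.3285 = 17.4037 km/h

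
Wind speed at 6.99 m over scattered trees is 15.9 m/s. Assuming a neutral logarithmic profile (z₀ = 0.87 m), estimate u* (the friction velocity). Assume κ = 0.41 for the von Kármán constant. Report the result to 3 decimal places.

u* ≈ 3.129 m/s

Log law: V(z) = (u*/κ) · ln(z/z₀) ⇒ u* = κ · V / ln(z/z₀)
u* = 0.41 × 15.9 / ln(6.99/0.87) = 0.41 × 15.9 / 2.0837
   = 6.5190 / 2.0837 = 3.1285 m/s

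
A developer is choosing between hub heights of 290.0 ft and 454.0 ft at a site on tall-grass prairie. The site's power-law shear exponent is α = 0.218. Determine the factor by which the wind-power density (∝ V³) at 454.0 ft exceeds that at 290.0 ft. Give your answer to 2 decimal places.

1.34

Speed ratio: V_B/V_A = (z_B/z_A)^α = (454.0/290.0)^0.218 = (1.5655)^0.218 = 1.10264
Power-density ratio: P_B/P_A = (V_B/V_A)³ = (1.10264)³ = 1.34062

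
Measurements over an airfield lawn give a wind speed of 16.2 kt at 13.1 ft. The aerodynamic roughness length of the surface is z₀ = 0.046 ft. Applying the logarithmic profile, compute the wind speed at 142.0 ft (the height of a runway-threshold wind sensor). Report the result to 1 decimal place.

23.0 kt

Log law: V(z) ∝ ln(z/z₀), so V₂/V₁ = ln(z₂/z₀) / ln(z₁/z₀).
ln(142.0/0.046) = 8.0349, ln(13.1/0.046) = 5.6517
V₂ = 16.2 × 8.0349/5.6517 = 16.2 × 1.4217 = 23.0312 kt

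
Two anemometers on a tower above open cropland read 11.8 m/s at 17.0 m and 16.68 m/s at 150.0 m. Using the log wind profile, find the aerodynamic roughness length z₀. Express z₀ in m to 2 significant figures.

Log law: V(z) ∝ ln(z/z₀). With r = V₁/V₂ = 11.8/16.68 = 0.70743,
r · ln(z₂/z₀) = ln(z₁/z₀) ⇒ ln z₀ = (ln z₁ − r·ln z₂)/(1 − r)
ln z₀ = (2.83321 − 0.70743×5.01064) / 0.29257 = -2.4319
z₀ = exp(-2.4319) = 0.08787 m

z₀ ≈ 0.088 m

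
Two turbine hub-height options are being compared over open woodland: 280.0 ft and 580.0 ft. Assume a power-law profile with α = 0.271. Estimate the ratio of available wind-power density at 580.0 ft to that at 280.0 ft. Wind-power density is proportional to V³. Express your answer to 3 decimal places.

Speed ratio: V_B/V_A = (z_B/z_A)^α = (580.0/280.0)^0.271 = (2.0714)^0.271 = 1.21817
Power-density ratio: P_B/P_A = (V_B/V_A)³ = (1.21817)³ = 1.80770

1.808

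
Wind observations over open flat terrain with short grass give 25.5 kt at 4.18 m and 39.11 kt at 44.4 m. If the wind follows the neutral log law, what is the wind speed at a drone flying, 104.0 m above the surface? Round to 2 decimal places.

Log law: V ∝ ln(z/z₀). From the pair, with r = V₁/V₂ = 0.65201,
ln z₀ = (ln z₁ − r·ln z₂)/(1 − r) = (1.4303 − 0.65201×3.7932)/0.34799 = -2.9969 → z₀ = 0.04994 m
V₃ = V₁ · ln(z₃/z₀)/ln(z₁/z₀) = 25.5 × 7.6413/4.4272 = 44.0125 kt

44.01 kt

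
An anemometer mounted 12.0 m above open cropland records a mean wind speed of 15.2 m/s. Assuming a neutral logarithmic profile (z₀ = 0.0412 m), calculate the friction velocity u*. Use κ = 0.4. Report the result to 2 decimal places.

u* ≈ 1.07 m/s

Log law: V(z) = (u*/κ) · ln(z/z₀) ⇒ u* = κ · V / ln(z/z₀)
u* = 0.4 × 15.2 / ln(12.0/0.0412) = 0.4 × 15.2 / 5.6742
   = 6.0800 / 5.6742 = 1.0715 m/s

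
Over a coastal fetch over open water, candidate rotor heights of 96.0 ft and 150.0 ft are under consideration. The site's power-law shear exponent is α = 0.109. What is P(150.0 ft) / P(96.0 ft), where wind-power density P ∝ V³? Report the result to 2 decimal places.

1.16

Speed ratio: V_B/V_A = (z_B/z_A)^α = (150.0/96.0)^0.109 = (1.5625)^0.109 = 1.04985
Power-density ratio: P_B/P_A = (V_B/V_A)³ = (1.04985)³ = 1.15712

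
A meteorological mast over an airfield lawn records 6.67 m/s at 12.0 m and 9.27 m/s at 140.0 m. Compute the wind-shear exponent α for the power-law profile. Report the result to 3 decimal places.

α ≈ 0.134

Power law: V₂/V₁ = (z₂/z₁)^α ⇒ α = ln(V₂/V₁) / ln(z₂/z₁)
α = ln(9.27/6.67) / ln(140.0/12.0) = ln(1.3898) / ln(11.6667)
  = 0.32916 / 2.45674 = 0.13398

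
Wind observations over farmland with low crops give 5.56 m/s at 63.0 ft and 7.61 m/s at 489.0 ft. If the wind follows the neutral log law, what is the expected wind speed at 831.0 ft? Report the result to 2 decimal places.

Log law: V ∝ ln(z/z₀). From the pair, with r = V₁/V₂ = 0.73062,
ln z₀ = (ln z₁ − r·ln z₂)/(1 − r) = (4.1431 − 0.73062×6.1924)/0.26938 = -1.4148 → z₀ = 0.2430 ft
V₃ = V₁ · ln(z₃/z₀)/ln(z₁/z₀) = 5.56 × 8.1374/5.5579 = 8.1405 m/s

8.14 m/s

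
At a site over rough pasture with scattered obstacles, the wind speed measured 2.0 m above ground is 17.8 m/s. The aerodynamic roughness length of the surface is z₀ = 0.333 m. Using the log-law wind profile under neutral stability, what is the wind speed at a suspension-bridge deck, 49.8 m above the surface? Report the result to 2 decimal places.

49.72 m/s

Log law: V(z) ∝ ln(z/z₀), so V₂/V₁ = ln(z₂/z₀) / ln(z₁/z₀).
ln(49.8/0.333) = 5.0076, ln(2.0/0.333) = 1.7928
V₂ = 17.8 × 5.0076/1.7928 = 17.8 × 2.7933 = 49.7199 m/s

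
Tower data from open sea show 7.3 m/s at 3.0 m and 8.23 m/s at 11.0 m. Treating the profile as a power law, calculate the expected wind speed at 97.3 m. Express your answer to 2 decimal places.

10.06 m/s

First find α: α = ln(V₂/V₁)/ln(z₂/z₁) = ln(8.23/7.3)/ln(11.0/3.0) = 0.11991/1.29928 = 0.0923
Extrapolate from 11.0 m to 97.3 m: V₃ = 8.23 × (97.3/11.0)^0.0923 = 8.23 × 1.2229 = 10.0641 m/s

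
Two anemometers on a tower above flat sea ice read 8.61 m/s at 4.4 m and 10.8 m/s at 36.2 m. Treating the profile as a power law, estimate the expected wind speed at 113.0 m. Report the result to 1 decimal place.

12.2 m/s

First find α: α = ln(V₂/V₁)/ln(z₂/z₁) = ln(10.8/8.61)/ln(36.2/4.4) = 0.22662/2.10745 = 0.1075
Extrapolate from 36.2 m to 113.0 m: V₃ = 10.8 × (113.0/36.2)^0.1075 = 10.8 × 1.1302 = 12.2063 m/s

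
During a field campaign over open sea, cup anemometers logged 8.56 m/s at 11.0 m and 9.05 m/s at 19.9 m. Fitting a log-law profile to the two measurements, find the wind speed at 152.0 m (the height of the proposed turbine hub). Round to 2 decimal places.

10.73 m/s

Log law: V ∝ ln(z/z₀). From the pair, with r = V₁/V₂ = 0.94586,
ln z₀ = (ln z₁ − r·ln z₂)/(1 − r) = (2.3979 − 0.94586×2.9907)/0.05414 = -7.9584 → z₀ = 0.0003497 m
V₃ = V₁ · ln(z₃/z₀)/ln(z₁/z₀) = 8.56 × 12.9823/10.3563 = 10.7305 m/s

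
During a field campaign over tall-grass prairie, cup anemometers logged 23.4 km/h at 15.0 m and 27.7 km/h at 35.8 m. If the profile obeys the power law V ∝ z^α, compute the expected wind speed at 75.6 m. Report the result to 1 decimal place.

First find α: α = ln(V₂/V₁)/ln(z₂/z₁) = ln(27.7/23.4)/ln(35.8/15.0) = 0.16870/0.86990 = 0.1939
Extrapolate from 35.8 m to 75.6 m: V₃ = 27.7 × (75.6/35.8)^0.1939 = 27.7 × 1.1560 = 32.0211 km/h

32.0 km/h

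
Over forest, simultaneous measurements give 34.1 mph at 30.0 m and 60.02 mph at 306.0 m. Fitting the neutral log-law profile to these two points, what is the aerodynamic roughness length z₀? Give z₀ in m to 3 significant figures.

Log law: V(z) ∝ ln(z/z₀). With r = V₁/V₂ = 34.1/60.02 = 0.56814,
r · ln(z₂/z₀) = ln(z₁/z₀) ⇒ ln z₀ = (ln z₁ − r·ln z₂)/(1 − r)
ln z₀ = (3.40120 − 0.56814×5.72359) / 0.43186 = 0.3459
z₀ = exp(0.3459) = 1.413 m

z₀ ≈ 1.41 m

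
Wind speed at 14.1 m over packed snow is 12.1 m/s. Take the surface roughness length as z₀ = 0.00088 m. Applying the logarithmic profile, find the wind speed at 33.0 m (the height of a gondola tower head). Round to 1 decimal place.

Log law: V(z) ∝ ln(z/z₀), so V₂/V₁ = ln(z₂/z₀) / ln(z₁/z₀).
ln(33.0/0.00088) = 10.5321, ln(14.1/0.00088) = 9.6818
V₂ = 12.1 × 10.5321/9.6818 = 12.1 × 1.0878 = 13.1627 m/s

13.2 m/s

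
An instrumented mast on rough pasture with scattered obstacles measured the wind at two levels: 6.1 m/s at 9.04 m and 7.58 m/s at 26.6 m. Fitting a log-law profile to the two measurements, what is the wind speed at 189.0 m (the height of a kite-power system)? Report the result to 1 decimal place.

Log law: V ∝ ln(z/z₀). From the pair, with r = V₁/V₂ = 0.80475,
ln z₀ = (ln z₁ − r·ln z₂)/(1 − r) = (2.2017 − 0.80475×3.2809)/0.19525 = -2.2466 → z₀ = 0.1058 m
V₃ = V₁ · ln(z₃/z₀)/ln(z₁/z₀) = 6.1 × 7.4884/4.4483 = 10.2689 m/s

10.3 m/s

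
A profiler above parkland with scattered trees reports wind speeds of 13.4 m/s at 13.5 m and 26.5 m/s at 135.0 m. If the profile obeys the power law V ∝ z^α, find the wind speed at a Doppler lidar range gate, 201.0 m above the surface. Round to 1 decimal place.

First find α: α = ln(V₂/V₁)/ln(z₂/z₁) = ln(26.5/13.4)/ln(135.0/13.5) = 0.68189/2.30259 = 0.2961
Extrapolate from 135.0 m to 201.0 m: V₃ = 26.5 × (201.0/135.0)^0.2961 = 26.5 × 1.1251 = 29.8152 m/s

29.8 m/s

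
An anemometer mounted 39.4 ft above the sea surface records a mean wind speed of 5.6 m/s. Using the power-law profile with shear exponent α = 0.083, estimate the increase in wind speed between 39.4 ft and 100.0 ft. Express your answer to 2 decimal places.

0.45 m/s

Power law: V₂ = V₁ · (z₂/z₁)^α = 5.6 × (2.5381)^0.083 = 6.0501 m/s
ΔV = 6.0501 − 5.6 = 0.4501 m/s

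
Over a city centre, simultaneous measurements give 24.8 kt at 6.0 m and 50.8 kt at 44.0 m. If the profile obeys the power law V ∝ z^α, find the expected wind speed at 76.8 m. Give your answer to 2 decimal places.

First find α: α = ln(V₂/V₁)/ln(z₂/z₁) = ln(50.8/24.8)/ln(44.0/6.0) = 0.71705/1.99243 = 0.3599
Extrapolate from 44.0 m to 76.8 m: V₃ = 50.8 × (76.8/44.0)^0.3599 = 50.8 × 1.2220 = 62.0760 kt

62.08 kt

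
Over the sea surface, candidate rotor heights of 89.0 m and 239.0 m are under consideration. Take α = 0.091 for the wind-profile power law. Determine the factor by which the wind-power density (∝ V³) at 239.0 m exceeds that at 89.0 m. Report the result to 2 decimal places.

Speed ratio: V_B/V_A = (z_B/z_A)^α = (239.0/89.0)^0.091 = (2.6854)^0.091 = 1.09406
Power-density ratio: P_B/P_A = (V_B/V_A)³ = (1.09406)³ = 1.30954

1.31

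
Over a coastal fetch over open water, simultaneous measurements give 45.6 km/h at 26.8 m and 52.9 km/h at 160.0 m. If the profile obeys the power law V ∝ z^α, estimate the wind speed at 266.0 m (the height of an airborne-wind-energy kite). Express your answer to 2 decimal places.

55.18 km/h

First find α: α = ln(V₂/V₁)/ln(z₂/z₁) = ln(52.9/45.6)/ln(160.0/26.8) = 0.14850/1.78677 = 0.0831
Extrapolate from 160.0 m to 266.0 m: V₃ = 52.9 × (266.0/160.0)^0.0831 = 52.9 × 1.0432 = 55.1827 km/h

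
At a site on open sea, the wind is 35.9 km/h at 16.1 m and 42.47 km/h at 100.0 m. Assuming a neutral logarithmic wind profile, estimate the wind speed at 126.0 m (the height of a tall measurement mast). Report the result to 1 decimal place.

43.3 km/h

Log law: V ∝ ln(z/z₀). From the pair, with r = V₁/V₂ = 0.84530,
ln z₀ = (ln z₁ − r·ln z₂)/(1 − r) = (2.7788 − 0.84530×4.6052)/0.15470 = -7.2008 → z₀ = 0.0007460 m
V₃ = V₁ · ln(z₃/z₀)/ln(z₁/z₀) = 35.9 × 12.0371/9.9796 = 43.3014 km/h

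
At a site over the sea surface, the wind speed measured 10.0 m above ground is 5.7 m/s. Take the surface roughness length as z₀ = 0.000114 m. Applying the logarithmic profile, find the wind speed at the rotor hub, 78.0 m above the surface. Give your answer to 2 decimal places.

Log law: V(z) ∝ ln(z/z₀), so V₂/V₁ = ln(z₂/z₀) / ln(z₁/z₀).
ln(78.0/0.000114) = 13.4360, ln(10.0/0.000114) = 11.3819
V₂ = 5.7 × 13.4360/11.3819 = 5.7 × 1.1805 = 6.7287 m/s

6.73 m/s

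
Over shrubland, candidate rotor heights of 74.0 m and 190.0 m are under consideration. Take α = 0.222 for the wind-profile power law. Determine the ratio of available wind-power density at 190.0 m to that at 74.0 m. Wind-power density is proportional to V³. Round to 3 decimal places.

1.874

Speed ratio: V_B/V_A = (z_B/z_A)^α = (190.0/74.0)^0.222 = (2.5676)^0.222 = 1.23286
Power-density ratio: P_B/P_A = (V_B/V_A)³ = (1.23286)³ = 1.87388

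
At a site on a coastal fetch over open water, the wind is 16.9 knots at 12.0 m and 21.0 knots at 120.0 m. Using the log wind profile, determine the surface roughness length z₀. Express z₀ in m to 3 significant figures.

z₀ ≈ 0.000906 m

Log law: V(z) ∝ ln(z/z₀). With r = V₁/V₂ = 16.9/21.0 = 0.80476,
r · ln(z₂/z₀) = ln(z₁/z₀) ⇒ ln z₀ = (ln z₁ − r·ln z₂)/(1 − r)
ln z₀ = (2.48491 − 0.80476×4.78749) / 0.19524 = -7.0062
z₀ = exp(-7.0062) = 0.0009062 m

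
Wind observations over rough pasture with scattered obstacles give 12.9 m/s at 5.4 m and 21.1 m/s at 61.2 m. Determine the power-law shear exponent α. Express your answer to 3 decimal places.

Power law: V₂/V₁ = (z₂/z₁)^α ⇒ α = ln(V₂/V₁) / ln(z₂/z₁)
α = ln(21.1/12.9) / ln(61.2/5.4) = ln(1.6357) / ln(11.3333)
  = 0.49205 / 2.42775 = 0.20268

α ≈ 0.203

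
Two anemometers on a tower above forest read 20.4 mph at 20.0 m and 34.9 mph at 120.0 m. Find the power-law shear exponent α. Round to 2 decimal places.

Power law: V₂/V₁ = (z₂/z₁)^α ⇒ α = ln(V₂/V₁) / ln(z₂/z₁)
α = ln(34.9/20.4) / ln(120.0/20.0) = ln(1.7108) / ln(6.0000)
  = 0.53695 / 1.79176 = 0.29968

α ≈ 0.30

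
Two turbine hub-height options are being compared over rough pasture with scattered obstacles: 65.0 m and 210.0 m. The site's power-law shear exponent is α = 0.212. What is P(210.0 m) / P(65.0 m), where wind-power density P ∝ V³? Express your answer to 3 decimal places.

2.108

Speed ratio: V_B/V_A = (z_B/z_A)^α = (210.0/65.0)^0.212 = (3.2308)^0.212 = 1.28225
Power-density ratio: P_B/P_A = (V_B/V_A)³ = (1.28225)³ = 2.10823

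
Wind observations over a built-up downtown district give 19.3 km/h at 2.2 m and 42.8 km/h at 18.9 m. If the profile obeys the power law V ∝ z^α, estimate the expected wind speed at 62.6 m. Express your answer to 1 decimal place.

66.7 km/h

First find α: α = ln(V₂/V₁)/ln(z₂/z₁) = ln(42.8/19.3)/ln(18.9/2.2) = 0.79643/2.15070 = 0.3703
Extrapolate from 18.9 m to 62.6 m: V₃ = 42.8 × (62.6/18.9)^0.3703 = 42.8 × 1.5581 = 66.6880 km/h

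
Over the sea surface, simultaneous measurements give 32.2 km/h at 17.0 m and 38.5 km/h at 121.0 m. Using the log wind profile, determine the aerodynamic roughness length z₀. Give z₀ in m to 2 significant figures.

Log law: V(z) ∝ ln(z/z₀). With r = V₁/V₂ = 32.2/38.5 = 0.83636,
r · ln(z₂/z₀) = ln(z₁/z₀) ⇒ ln z₀ = (ln z₁ − r·ln z₂)/(1 − r)
ln z₀ = (2.83321 − 0.83636×4.79579) / 0.16364 = -7.1977
z₀ = exp(-7.1977) = 0.0007483 m

z₀ ≈ 0.00075 m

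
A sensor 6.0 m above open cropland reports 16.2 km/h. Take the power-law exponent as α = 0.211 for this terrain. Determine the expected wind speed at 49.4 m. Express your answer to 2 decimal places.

25.28 km/h

Power-law profile: V₂ = V₁ · (z₂/z₁)^α
V₂ = 16.2 × (49.4/6.0)^0.211 = 16.2 × (8.2333)^0.211
    = 16.2 × 1.5602 = 25.2756 km/h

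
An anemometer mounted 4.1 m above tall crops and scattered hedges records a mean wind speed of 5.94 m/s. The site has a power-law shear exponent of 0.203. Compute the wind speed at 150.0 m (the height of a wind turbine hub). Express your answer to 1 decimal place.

Power-law profile: V₂ = V₁ · (z₂/z₁)^α
V₂ = 5.94 × (150.0/4.1)^0.203 = 5.94 × (36.5854)^0.203
    = 5.94 × 2.0766 = 12.3350 m/s

12.3 m/s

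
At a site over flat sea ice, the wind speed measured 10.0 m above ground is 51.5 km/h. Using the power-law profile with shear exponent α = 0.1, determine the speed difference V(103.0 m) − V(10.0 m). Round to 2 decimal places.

13.53 km/h

Power law: V₂ = V₁ · (z₂/z₁)^α = 51.5 × (10.3000)^0.1 = 65.0266 km/h
ΔV = 65.0266 − 51.5 = 13.5266 km/h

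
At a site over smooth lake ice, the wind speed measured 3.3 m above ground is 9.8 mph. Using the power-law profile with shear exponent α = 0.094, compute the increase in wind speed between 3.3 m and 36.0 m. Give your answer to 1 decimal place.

2.5 mph

Power law: V₂ = V₁ · (z₂/z₁)^α = 9.8 × (10.9091)^0.094 = 12.2681 mph
ΔV = 12.2681 − 9.8 = 2.4681 mph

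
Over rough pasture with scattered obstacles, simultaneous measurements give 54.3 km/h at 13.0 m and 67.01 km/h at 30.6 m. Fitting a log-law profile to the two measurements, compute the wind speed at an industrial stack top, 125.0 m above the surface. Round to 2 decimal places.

87.90 km/h

Log law: V ∝ ln(z/z₀). From the pair, with r = V₁/V₂ = 0.81033,
ln z₀ = (ln z₁ − r·ln z₂)/(1 − r) = (2.5649 − 0.81033×3.4210)/0.18967 = -1.0923 → z₀ = 0.3354 m
V₃ = V₁ · ln(z₃/z₀)/ln(z₁/z₀) = 54.3 × 5.9206/3.6572 = 87.9047 km/h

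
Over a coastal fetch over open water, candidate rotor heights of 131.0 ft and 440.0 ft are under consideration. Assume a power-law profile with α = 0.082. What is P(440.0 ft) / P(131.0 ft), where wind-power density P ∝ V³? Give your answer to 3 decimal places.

Speed ratio: V_B/V_A = (z_B/z_A)^α = (440.0/131.0)^0.082 = (3.3588)^0.082 = 1.10445
Power-density ratio: P_B/P_A = (V_B/V_A)³ = (1.10445)³ = 1.34723

1.347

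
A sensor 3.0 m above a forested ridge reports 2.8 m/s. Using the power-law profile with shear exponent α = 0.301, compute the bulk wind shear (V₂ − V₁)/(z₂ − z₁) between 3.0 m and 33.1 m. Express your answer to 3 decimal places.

0.099 m/s/m

Power law: V₂ = V₁ · (z₂/z₁)^α = 2.8 × (11.0333)^0.301 = 5.7678 m/s
ΔV/Δz = (5.7678 − 2.8)/(33.1 − 3.0) = 2.9678/30.1000 = 0.09860 m/s/m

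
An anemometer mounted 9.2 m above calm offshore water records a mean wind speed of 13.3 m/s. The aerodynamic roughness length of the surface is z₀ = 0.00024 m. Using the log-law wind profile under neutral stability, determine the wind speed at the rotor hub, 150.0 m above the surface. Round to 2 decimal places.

16.82 m/s

Log law: V(z) ∝ ln(z/z₀), so V₂/V₁ = ln(z₂/z₀) / ln(z₁/z₀).
ln(150.0/0.00024) = 13.3455, ln(9.2/0.00024) = 10.5541
V₂ = 13.3 × 13.3455/10.5541 = 13.3 × 1.2645 = 16.8177 m/s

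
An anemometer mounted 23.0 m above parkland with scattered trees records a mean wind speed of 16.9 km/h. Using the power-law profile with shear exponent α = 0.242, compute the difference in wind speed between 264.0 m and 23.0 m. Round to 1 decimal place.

13.6 km/h

Power law: V₂ = V₁ · (z₂/z₁)^α = 16.9 × (11.4783)^0.242 = 30.5054 km/h
ΔV = 30.5054 − 16.9 = 13.6054 km/h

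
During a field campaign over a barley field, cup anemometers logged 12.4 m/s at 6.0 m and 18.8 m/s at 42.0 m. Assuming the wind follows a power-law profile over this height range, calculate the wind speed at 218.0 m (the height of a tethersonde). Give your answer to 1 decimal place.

26.7 m/s

First find α: α = ln(V₂/V₁)/ln(z₂/z₁) = ln(18.8/12.4)/ln(42.0/6.0) = 0.41616/1.94591 = 0.2139
Extrapolate from 42.0 m to 218.0 m: V₃ = 18.8 × (218.0/42.0)^0.2139 = 18.8 × 1.4222 = 26.7371 m/s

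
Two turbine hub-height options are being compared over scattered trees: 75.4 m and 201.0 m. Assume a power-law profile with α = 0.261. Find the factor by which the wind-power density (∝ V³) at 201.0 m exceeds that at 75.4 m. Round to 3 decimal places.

Speed ratio: V_B/V_A = (z_B/z_A)^α = (201.0/75.4)^0.261 = (2.6658)^0.261 = 1.29164
Power-density ratio: P_B/P_A = (V_B/V_A)³ = (1.29164)³ = 2.15487

2.155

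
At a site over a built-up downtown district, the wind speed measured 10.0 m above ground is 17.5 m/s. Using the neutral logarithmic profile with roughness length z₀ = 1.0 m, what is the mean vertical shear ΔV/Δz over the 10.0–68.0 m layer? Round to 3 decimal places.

Log law: V₂ = V₁ · ln(z₂/z₀)/ln(z₁/z₀) = 17.5 × 4.2195/2.3026 = 32.0689 m/s
ΔV/Δz = (32.0689 − 17.5)/(68.0 − 10.0) = 14.5689/58.0000 = 0.25119 m/s/m

0.251 m/s/m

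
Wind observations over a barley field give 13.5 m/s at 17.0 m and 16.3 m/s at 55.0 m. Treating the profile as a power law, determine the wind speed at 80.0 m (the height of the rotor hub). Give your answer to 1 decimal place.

17.3 m/s

First find α: α = ln(V₂/V₁)/ln(z₂/z₁) = ln(16.3/13.5)/ln(55.0/17.0) = 0.18848/1.17412 = 0.1605
Extrapolate from 55.0 m to 80.0 m: V₃ = 16.3 × (80.0/55.0)^0.1605 = 16.3 × 1.0620 = 17.3105 m/s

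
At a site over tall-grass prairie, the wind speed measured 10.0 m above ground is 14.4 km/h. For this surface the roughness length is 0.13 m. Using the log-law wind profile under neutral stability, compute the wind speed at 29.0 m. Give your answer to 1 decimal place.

17.9 km/h

Log law: V(z) ∝ ln(z/z₀), so V₂/V₁ = ln(z₂/z₀) / ln(z₁/z₀).
ln(29.0/0.13) = 5.4075, ln(10.0/0.13) = 4.3428
V₂ = 14.4 × 5.4075/4.3428 = 14.4 × 1.2452 = 17.9304 km/h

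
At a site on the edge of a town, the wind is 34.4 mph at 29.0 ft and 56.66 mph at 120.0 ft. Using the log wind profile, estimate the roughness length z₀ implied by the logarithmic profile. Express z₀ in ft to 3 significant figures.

z₀ ≈ 3.23 ft

Log law: V(z) ∝ ln(z/z₀). With r = V₁/V₂ = 34.4/56.66 = 0.60713,
r · ln(z₂/z₀) = ln(z₁/z₀) ⇒ ln z₀ = (ln z₁ − r·ln z₂)/(1 − r)
ln z₀ = (3.36730 − 0.60713×4.78749) / 0.39287 = 1.1726
z₀ = exp(1.1726) = 3.230 ft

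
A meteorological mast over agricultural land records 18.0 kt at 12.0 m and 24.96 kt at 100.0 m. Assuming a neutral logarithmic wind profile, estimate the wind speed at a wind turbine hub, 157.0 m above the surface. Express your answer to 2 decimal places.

Log law: V ∝ ln(z/z₀). From the pair, with r = V₁/V₂ = 0.72115,
ln z₀ = (ln z₁ − r·ln z₂)/(1 − r) = (2.4849 − 0.72115×4.6052)/0.27885 = -2.9985 → z₀ = 0.04986 m
V₃ = V₁ · ln(z₃/z₀)/ln(z₁/z₀) = 18.0 × 8.0548/5.4834 = 26.4407 kt

26.44 kt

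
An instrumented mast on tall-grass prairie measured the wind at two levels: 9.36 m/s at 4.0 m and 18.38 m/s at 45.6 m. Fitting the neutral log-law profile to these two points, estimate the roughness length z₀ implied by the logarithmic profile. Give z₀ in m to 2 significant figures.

Log law: V(z) ∝ ln(z/z₀). With r = V₁/V₂ = 9.36/18.38 = 0.50925,
r · ln(z₂/z₀) = ln(z₁/z₀) ⇒ ln z₀ = (ln z₁ − r·ln z₂)/(1 − r)
ln z₀ = (1.38629 − 0.50925×3.81991) / 0.49075 = -1.1391
z₀ = exp(-1.1391) = 0.3201 m

z₀ ≈ 0.32 m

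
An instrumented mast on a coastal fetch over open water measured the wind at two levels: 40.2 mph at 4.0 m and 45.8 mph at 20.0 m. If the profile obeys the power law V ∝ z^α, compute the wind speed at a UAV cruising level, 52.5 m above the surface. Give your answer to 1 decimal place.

First find α: α = ln(V₂/V₁)/ln(z₂/z₁) = ln(45.8/40.2)/ln(20.0/4.0) = 0.13042/1.60944 = 0.0810
Extrapolate from 20.0 m to 52.5 m: V₃ = 45.8 × (52.5/20.0)^0.0810 = 45.8 × 1.0813 = 49.5255 mph

49.5 mph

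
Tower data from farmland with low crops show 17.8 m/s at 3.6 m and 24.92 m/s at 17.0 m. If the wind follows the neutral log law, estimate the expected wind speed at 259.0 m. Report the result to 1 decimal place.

Log law: V ∝ ln(z/z₀). From the pair, with r = V₁/V₂ = 0.71429,
ln z₀ = (ln z₁ − r·ln z₂)/(1 − r) = (1.2809 − 0.71429×2.8332)/0.28571 = -2.5998 → z₀ = 0.07429 m
V₃ = V₁ · ln(z₃/z₀)/ln(z₁/z₀) = 17.8 × 8.1566/3.8807 = 37.4127 m/s

37.4 m/s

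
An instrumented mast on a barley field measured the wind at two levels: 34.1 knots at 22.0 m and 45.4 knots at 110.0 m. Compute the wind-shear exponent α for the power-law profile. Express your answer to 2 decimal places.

Power law: V₂/V₁ = (z₂/z₁)^α ⇒ α = ln(V₂/V₁) / ln(z₂/z₁)
α = ln(45.4/34.1) / ln(110.0/22.0) = ln(1.3314) / ln(5.0000)
  = 0.28621 / 1.60944 = 0.17784

α ≈ 0.18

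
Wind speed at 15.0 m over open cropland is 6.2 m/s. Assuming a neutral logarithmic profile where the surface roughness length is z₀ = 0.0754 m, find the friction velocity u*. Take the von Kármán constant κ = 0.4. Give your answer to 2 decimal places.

Log law: V(z) = (u*/κ) · ln(z/z₀) ⇒ u* = κ · V / ln(z/z₀)
u* = 0.4 × 6.2 / ln(15.0/0.0754) = 0.4 × 6.2 / 5.2930
   = 2.4800 / 5.2930 = 0.4685 m/s

u* ≈ 0.47 m/s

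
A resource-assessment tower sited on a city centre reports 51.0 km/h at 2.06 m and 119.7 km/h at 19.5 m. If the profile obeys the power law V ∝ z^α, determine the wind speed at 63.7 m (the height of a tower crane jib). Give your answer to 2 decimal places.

First find α: α = ln(V₂/V₁)/ln(z₂/z₁) = ln(119.7/51.0)/ln(19.5/2.06) = 0.85316/2.24771 = 0.3796
Extrapolate from 19.5 m to 63.7 m: V₃ = 119.7 × (63.7/19.5)^0.3796 = 119.7 × 1.5673 = 187.6001 km/h

187.60 km/h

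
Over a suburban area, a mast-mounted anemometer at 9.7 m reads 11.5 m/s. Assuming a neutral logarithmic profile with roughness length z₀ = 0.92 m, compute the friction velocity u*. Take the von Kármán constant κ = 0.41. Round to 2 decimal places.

u* ≈ 2.00 m/s

Log law: V(z) = (u*/κ) · ln(z/z₀) ⇒ u* = κ · V / ln(z/z₀)
u* = 0.41 × 11.5 / ln(9.7/0.92) = 0.41 × 11.5 / 2.3555
   = 4.7150 / 2.3555 = 2.0017 m/s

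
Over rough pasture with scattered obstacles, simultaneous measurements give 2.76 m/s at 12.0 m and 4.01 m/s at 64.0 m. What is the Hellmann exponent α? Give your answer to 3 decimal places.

α ≈ 0.223

Power law: V₂/V₁ = (z₂/z₁)^α ⇒ α = ln(V₂/V₁) / ln(z₂/z₁)
α = ln(4.01/2.76) / ln(64.0/12.0) = ln(1.4529) / ln(5.3333)
  = 0.37356 / 1.67398 = 0.22316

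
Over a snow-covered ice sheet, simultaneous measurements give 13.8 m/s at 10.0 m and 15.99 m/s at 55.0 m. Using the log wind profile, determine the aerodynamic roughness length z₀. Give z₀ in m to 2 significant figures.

Log law: V(z) ∝ ln(z/z₀). With r = V₁/V₂ = 13.8/15.99 = 0.86304,
r · ln(z₂/z₀) = ln(z₁/z₀) ⇒ ln z₀ = (ln z₁ − r·ln z₂)/(1 − r)
ln z₀ = (2.30259 − 0.86304×4.00733) / 0.13696 = -8.4397
z₀ = exp(-8.4397) = 0.0002161 m

z₀ ≈ 0.00022 m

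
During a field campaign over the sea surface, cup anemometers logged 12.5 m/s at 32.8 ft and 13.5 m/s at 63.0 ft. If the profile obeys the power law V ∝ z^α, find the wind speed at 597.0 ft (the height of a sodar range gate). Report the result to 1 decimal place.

17.6 m/s

First find α: α = ln(V₂/V₁)/ln(z₂/z₁) = ln(13.5/12.5)/ln(63.0/32.8) = 0.07696/0.65271 = 0.1179
Extrapolate from 63.0 ft to 597.0 ft: V₃ = 13.5 × (597.0/63.0)^0.1179 = 13.5 × 1.3036 = 17.5991 m/s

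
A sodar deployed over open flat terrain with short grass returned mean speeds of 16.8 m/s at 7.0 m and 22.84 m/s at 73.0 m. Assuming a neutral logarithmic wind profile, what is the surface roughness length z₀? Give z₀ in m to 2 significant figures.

z₀ ≈ 0.010 m

Log law: V(z) ∝ ln(z/z₀). With r = V₁/V₂ = 16.8/22.84 = 0.73555,
r · ln(z₂/z₀) = ln(z₁/z₀) ⇒ ln z₀ = (ln z₁ − r·ln z₂)/(1 − r)
ln z₀ = (1.94591 − 0.73555×4.29046) / 0.26445 = -4.5754
z₀ = exp(-4.5754) = 0.01030 m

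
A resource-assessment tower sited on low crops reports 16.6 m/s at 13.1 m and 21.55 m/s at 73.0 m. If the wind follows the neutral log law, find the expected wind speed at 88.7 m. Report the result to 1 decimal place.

22.1 m/s

Log law: V ∝ ln(z/z₀). From the pair, with r = V₁/V₂ = 0.77030,
ln z₀ = (ln z₁ − r·ln z₂)/(1 − r) = (2.5726 − 0.77030×4.2905)/0.22970 = -3.1882 → z₀ = 0.04124 m
V₃ = V₁ · ln(z₃/z₀)/ln(z₁/z₀) = 16.6 × 7.6735/5.7609 = 22.1113 m/s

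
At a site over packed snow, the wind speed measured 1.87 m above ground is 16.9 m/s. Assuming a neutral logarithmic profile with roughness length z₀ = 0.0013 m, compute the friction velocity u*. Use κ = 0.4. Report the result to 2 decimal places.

Log law: V(z) = (u*/κ) · ln(z/z₀) ⇒ u* = κ · V / ln(z/z₀)
u* = 0.4 × 16.9 / ln(1.87/0.0013) = 0.4 × 16.9 / 7.2713
   = 6.7600 / 7.2713 = 0.9297 m/s

u* ≈ 0.93 m/s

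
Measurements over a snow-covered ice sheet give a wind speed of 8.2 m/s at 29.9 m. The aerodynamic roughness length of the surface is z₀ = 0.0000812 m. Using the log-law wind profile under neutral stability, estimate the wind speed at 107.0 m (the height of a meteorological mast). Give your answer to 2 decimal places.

9.02 m/s

Log law: V(z) ∝ ln(z/z₀), so V₂/V₁ = ln(z₂/z₀) / ln(z₁/z₀).
ln(107.0/0.0000812) = 14.0914, ln(29.9/0.0000812) = 12.8165
V₂ = 8.2 × 14.0914/12.8165 = 8.2 × 1.0995 = 9.0157 m/s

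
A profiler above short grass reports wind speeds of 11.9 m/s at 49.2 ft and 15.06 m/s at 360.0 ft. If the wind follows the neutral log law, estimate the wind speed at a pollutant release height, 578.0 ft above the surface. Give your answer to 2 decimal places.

Log law: V ∝ ln(z/z₀). From the pair, with r = V₁/V₂ = 0.79017,
ln z₀ = (ln z₁ − r·ln z₂)/(1 − r) = (3.8959 − 0.79017×5.8861)/0.20983 = -3.5989 → z₀ = 0.02735 ft
V₃ = V₁ · ln(z₃/z₀)/ln(z₁/z₀) = 11.9 × 9.9585/7.4948 = 15.8118 m/s

15.81 m/s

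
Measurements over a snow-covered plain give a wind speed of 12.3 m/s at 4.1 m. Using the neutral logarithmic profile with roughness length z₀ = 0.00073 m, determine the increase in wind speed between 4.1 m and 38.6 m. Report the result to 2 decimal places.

Log law: V₂ = V₁ · ln(z₂/z₀)/ln(z₁/z₀) = 12.3 × 10.8757/8.6335 = 15.4945 m/s
ΔV = 15.4945 − 12.3 = 3.1945 m/s

3.19 m/s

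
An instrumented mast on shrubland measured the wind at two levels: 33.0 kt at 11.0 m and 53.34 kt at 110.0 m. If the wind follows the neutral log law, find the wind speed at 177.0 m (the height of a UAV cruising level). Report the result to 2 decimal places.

57.54 kt

Log law: V ∝ ln(z/z₀). From the pair, with r = V₁/V₂ = 0.61867,
ln z₀ = (ln z₁ − r·ln z₂)/(1 − r) = (2.3979 − 0.61867×4.7005)/0.38133 = -1.3379 → z₀ = 0.2624 m
V₃ = V₁ · ln(z₃/z₀)/ln(z₁/z₀) = 33.0 × 6.5140/3.7358 = 57.5418 kt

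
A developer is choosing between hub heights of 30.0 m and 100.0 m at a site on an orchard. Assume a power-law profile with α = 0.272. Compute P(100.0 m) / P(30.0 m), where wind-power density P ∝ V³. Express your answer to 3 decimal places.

2.671

Speed ratio: V_B/V_A = (z_B/z_A)^α = (100.0/30.0)^0.272 = (3.3333)^0.272 = 1.38747
Power-density ratio: P_B/P_A = (V_B/V_A)³ = (1.38747)³ = 2.67097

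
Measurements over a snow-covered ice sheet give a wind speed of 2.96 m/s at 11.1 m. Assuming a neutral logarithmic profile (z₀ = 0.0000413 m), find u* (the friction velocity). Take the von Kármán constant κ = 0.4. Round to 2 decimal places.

u* ≈ 0.09 m/s

Log law: V(z) = (u*/κ) · ln(z/z₀) ⇒ u* = κ · V / ln(z/z₀)
u* = 0.4 × 2.96 / ln(11.1/0.0000413) = 0.4 × 2.96 / 12.5016
   = 1.1840 / 12.5016 = 0.0947 m/s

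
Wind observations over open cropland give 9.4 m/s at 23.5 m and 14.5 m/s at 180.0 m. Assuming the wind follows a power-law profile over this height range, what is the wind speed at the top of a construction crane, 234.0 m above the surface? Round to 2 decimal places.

15.33 m/s

First find α: α = ln(V₂/V₁)/ln(z₂/z₁) = ln(14.5/9.4)/ln(180.0/23.5) = 0.43344/2.03596 = 0.2129
Extrapolate from 180.0 m to 234.0 m: V₃ = 14.5 × (234.0/180.0)^0.2129 = 14.5 × 1.0574 = 15.3329 m/s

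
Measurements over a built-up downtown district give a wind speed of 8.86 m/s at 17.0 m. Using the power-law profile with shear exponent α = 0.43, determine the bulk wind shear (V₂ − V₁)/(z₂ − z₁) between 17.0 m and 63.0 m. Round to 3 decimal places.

0.146 m/s/m

Power law: V₂ = V₁ · (z₂/z₁)^α = 8.86 × (3.7059)^0.43 = 15.5617 m/s
ΔV/Δz = (15.5617 − 8.86)/(63.0 − 17.0) = 6.7017/46.0000 = 0.14569 m/s/m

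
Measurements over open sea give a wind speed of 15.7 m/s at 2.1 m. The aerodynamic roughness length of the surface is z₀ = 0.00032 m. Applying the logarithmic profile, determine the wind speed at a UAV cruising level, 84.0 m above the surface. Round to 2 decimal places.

22.29 m/s

Log law: V(z) ∝ ln(z/z₀), so V₂/V₁ = ln(z₂/z₀) / ln(z₁/z₀).
ln(84.0/0.00032) = 12.4780, ln(2.1/0.00032) = 8.7891
V₂ = 15.7 × 12.4780/8.7891 = 15.7 × 1.4197 = 22.2894 m/s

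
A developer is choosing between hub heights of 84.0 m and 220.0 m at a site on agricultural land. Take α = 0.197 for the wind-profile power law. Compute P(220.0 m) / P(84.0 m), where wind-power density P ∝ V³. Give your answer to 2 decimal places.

1.77

Speed ratio: V_B/V_A = (z_B/z_A)^α = (220.0/84.0)^0.197 = (2.6190)^0.197 = 1.20886
Power-density ratio: P_B/P_A = (V_B/V_A)³ = (1.20886)³ = 1.76654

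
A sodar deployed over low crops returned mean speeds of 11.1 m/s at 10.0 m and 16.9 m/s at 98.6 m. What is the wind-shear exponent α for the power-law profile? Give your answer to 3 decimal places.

Power law: V₂/V₁ = (z₂/z₁)^α ⇒ α = ln(V₂/V₁) / ln(z₂/z₁)
α = ln(16.9/11.1) / ln(98.6/10.0) = ln(1.5225) / ln(9.8600)
  = 0.42037 / 2.28849 = 0.18369

α ≈ 0.184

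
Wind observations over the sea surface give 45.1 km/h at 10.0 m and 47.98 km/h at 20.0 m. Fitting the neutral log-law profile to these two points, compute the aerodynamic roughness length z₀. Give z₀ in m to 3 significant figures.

Log law: V(z) ∝ ln(z/z₀). With r = V₁/V₂ = 45.1/47.98 = 0.93997,
r · ln(z₂/z₀) = ln(z₁/z₀) ⇒ ln z₀ = (ln z₁ − r·ln z₂)/(1 − r)
ln z₀ = (2.30259 − 0.93997×2.99573) / 0.06003 = -8.5519
z₀ = exp(-8.5519) = 0.0001932 m

z₀ ≈ 0.000193 m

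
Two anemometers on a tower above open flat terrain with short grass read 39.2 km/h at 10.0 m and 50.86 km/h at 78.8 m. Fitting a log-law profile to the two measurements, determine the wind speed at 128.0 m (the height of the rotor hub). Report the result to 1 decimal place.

Log law: V ∝ ln(z/z₀). From the pair, with r = V₁/V₂ = 0.77074,
ln z₀ = (ln z₁ − r·ln z₂)/(1 − r) = (2.3026 − 0.77074×4.3669)/0.22926 = -4.6375 → z₀ = 0.009682 m
V₃ = V₁ · ln(z₃/z₀)/ln(z₁/z₀) = 39.2 × 9.4896/6.9401 = 53.6001 km/h

53.6 km/h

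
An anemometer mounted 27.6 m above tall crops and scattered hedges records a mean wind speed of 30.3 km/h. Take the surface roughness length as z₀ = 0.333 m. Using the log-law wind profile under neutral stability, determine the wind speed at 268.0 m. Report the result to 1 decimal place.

Log law: V(z) ∝ ln(z/z₀), so V₂/V₁ = ln(z₂/z₀) / ln(z₁/z₀).
ln(268.0/0.333) = 6.6906, ln(27.6/0.333) = 4.4174
V₂ = 30.3 × 6.6906/4.4174 = 30.3 × 1.5146 = 45.8921 km/h

45.9 km/h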